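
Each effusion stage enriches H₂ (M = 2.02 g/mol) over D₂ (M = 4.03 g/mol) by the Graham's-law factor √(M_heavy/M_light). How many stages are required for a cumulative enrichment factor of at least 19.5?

Single-stage factor α = √(4.03/2.02), so ln α = ½ ln(1.99505) = 0.3453.
Need α^N ≥ 19.5 ⇒ N ≥ ln(19.5) / ln α = 2.970 / 0.3453 = 8.60.
Minimum whole number of stages: N = 9.

9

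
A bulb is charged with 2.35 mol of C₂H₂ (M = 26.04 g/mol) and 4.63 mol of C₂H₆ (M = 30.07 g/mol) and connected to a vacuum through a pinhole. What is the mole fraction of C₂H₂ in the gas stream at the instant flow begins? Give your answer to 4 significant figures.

0.3529

Each component's effusion rate ∝ (its partial pressure)·(1/√M) ∝ n_i/√M_i.
So x_C₂H₂ in the escaping gas = (n_C₂H₂/√M_C₂H₂) / Σ(n_i/√M_i)
= (2.35/√26.04) / (2.35/√26.04 + 4.63/√30.07) = 0.4605/(0.4605 + 0.8443) = 0.3529.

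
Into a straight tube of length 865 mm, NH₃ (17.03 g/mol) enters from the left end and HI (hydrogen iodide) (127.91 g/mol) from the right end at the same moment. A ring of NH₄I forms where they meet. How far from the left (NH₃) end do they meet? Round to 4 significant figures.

633.8 mm

In equal time, each gas travels a distance ∝ its rate ∝ 1/√M, so d_NH₃/d_HI = √(M_HI/M_NH₃) = √(127.91/17.03) = 2.741.
With d_NH₃ + d_HI = 865 mm, d_HI = 865/(1 + 2.741) = 231.2 mm.
d_NH₃ = 865 − 231.2 = 633.8 mm.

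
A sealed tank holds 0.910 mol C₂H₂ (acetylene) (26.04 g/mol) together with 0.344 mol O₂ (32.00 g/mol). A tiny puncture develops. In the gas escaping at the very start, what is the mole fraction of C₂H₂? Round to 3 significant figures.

0.746

The effusion rate of species i is ∝ p_i/√M_i ∝ n_i/√M_i.
So x_C₂H₂ in the escaping gas = (n_C₂H₂/√M_C₂H₂) / Σ(n_i/√M_i)
= (0.910/√26.04) / (0.910/√26.04 + 0.344/√32.00) = 0.1783/(0.1783 + 0.06081) = 0.746.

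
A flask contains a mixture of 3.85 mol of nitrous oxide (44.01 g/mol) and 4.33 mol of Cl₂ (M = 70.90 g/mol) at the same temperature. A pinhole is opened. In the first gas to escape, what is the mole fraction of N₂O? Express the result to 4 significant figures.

Each component's effusion rate ∝ (its partial pressure)·(1/√M) ∝ n_i/√M_i.
x_N₂O(eff) = (n_N₂O/√M_N₂O) / (n_N₂O/√M_N₂O + n_Cl₂/√M_Cl₂)
= (3.85/√44.01) / (3.85/√44.01 + 4.33/√70.90) = 0.5803/(0.5803 + 0.5142) = 0.5302.

0.5302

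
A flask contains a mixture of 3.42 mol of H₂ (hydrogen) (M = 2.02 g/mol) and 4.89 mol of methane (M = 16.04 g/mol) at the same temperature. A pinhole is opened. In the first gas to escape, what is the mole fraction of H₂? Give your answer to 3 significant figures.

0.663

Each component's effusion rate ∝ (its partial pressure)·(1/√M) ∝ n_i/√M_i.
Mole fraction of H₂ in the effusate = (n_H₂/√M_H₂) / (n_H₂/√M_H₂ + n_CH₄/√M_CH₄)
= (3.42/√2.02) / (3.42/√2.02 + 4.89/√16.04) = 2.406/(2.406 + 1.221) = 0.663.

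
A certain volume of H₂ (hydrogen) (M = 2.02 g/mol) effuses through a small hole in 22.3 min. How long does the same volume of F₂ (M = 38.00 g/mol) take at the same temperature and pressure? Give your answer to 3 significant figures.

From Graham's law, t_F₂/t_H₂ = √(M_F₂/M_H₂) = √(38.00/2.02) = √18.81 = 4.337.
So the time for F₂ is 22.3 × 4.337 = 96.7 min.

96.7 min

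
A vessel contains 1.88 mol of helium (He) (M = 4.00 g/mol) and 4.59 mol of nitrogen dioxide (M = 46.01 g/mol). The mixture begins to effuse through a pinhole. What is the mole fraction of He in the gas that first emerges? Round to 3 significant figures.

0.581

Each component's effusion rate ∝ (its partial pressure)·(1/√M) ∝ n_i/√M_i.
x_He(eff) = (n_He/√M_He) / (n_He/√M_He + n_NO₂/√M_NO₂)
= (1.88/√4.00) / (1.88/√4.00 + 4.59/√46.01) = 0.9400/(0.9400 + 0.6767) = 0.581.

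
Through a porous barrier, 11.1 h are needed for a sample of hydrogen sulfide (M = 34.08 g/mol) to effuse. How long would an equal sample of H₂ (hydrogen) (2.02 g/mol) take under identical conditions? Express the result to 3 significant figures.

2.70 h

From Graham's law, t_H₂/t_H₂S = √(M_H₂/M_H₂S) = √(2.02/34.08) = √0.05927 = 0.2435.
So the time for H₂ is 11.1 × 0.2435 = 2.70 h.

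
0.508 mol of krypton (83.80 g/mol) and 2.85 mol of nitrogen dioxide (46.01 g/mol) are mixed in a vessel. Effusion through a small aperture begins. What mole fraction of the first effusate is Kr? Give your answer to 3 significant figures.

Effusion rate of each component ∝ n_i/√M_i (partial pressure × 1/√M).
x_Kr(eff) = (n_Kr/√M_Kr) / (n_Kr/√M_Kr + n_NO₂/√M_NO₂)
= (0.508/√83.80) / (0.508/√83.80 + 2.85/√46.01) = 0.05549/(0.05549 + 0.4202) = 0.117.

0.117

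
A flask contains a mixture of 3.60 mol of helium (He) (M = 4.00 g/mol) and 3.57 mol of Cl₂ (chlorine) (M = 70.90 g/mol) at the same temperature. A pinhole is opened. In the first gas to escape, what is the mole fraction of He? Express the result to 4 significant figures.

Rate_i ∝ x_i/√M_i (Graham's law weighted by mole fraction), so the effusate composition follows n_i/√M_i.
x_He(eff) = (n_He/√M_He) / (n_He/√M_He + n_Cl₂/√M_Cl₂)
= (3.60/√4.00) / (3.60/√4.00 + 3.57/√70.90) = 1.800/(1.800 + 0.4240) = 0.8094.

0.8094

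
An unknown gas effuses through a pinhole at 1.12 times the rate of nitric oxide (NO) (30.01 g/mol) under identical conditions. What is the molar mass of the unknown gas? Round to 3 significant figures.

23.9 g/mol

From Graham's law, rate_X/rate_NO = √(M_NO/M_X).
1.12 = √(30.01/M_X)
M_X = 30.01 / 1.12² = 30.01 / 1.254 = 23.9 g/mol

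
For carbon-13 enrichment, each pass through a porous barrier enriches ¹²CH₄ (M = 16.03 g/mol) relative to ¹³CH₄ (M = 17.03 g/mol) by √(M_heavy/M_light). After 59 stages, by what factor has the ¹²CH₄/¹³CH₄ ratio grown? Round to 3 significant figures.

5.96

Overall factor = α^59 with α = √(17.03/16.03), i.e. (17.03/16.03)^(59/2).
= 1.06238^(59/2) = 5.96.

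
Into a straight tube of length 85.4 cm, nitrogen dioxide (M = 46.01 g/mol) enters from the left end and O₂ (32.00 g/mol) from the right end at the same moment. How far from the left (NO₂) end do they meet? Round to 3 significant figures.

Distances travelled in equal time are proportional to diffusion rates, so d_NO₂/d_O₂ = √(M_O₂/M_NO₂) = √(32.00/46.01) = 0.8340.
With d_NO₂ + d_O₂ = 85.4 cm, d_O₂ = 85.4/(1 + 0.8340) = 46.57 cm.
d_NO₂ = 85.4 − 46.57 = 38.8 cm.

38.8 cm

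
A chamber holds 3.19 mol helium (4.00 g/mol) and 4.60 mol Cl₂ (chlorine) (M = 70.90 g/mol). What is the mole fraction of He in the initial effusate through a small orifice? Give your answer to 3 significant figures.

The effusion rate of species i is ∝ p_i/√M_i ∝ n_i/√M_i.
Mole fraction of He in the effusate = (n_He/√M_He) / (n_He/√M_He + n_Cl₂/√M_Cl₂)
= (3.19/√4.00) / (3.19/√4.00 + 4.60/√70.90) = 1.595/(1.595 + 0.5463) = 0.745.

0.745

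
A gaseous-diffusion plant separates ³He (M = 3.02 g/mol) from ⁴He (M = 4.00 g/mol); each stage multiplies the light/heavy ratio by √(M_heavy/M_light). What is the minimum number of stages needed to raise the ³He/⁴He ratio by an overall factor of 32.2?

25

With α = √(4.00/3.02) per stage, ln α = ½ ln(1.32450) = 0.1405.
Need α^N ≥ 32.2 ⇒ N ≥ ln(32.2) / ln α = 3.472 / 0.1405 = 24.71.
Rounding up, N = 25 stages.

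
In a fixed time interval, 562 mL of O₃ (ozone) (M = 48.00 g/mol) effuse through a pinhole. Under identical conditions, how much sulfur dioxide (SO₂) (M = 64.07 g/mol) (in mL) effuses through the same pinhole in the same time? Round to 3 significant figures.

486 mL

Graham's law gives rate_SO₂/rate_O₃ = √(M_O₃/M_SO₂) = √(48.00/64.07) = √0.7492 = 0.8656.
So the volume for SO₂ is 562 × 0.8656 = 486 mL.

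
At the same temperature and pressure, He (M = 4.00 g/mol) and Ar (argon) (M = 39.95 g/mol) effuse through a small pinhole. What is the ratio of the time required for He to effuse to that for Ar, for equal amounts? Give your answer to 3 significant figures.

0.316

Graham's law gives t_He/t_Ar = √(M_He/M_Ar) = √(4.00/39.95) = √0.1001 = 0.316.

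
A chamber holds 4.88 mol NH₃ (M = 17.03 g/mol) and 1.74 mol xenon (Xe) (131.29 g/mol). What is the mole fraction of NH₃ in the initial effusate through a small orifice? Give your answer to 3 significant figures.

0.886

Effusion rate of each component ∝ n_i/√M_i (partial pressure × 1/√M).
So x_NH₃ in the escaping gas = (n_NH₃/√M_NH₃) / Σ(n_i/√M_i)
= (4.88/√17.03) / (4.88/√17.03 + 1.74/√131.29) = 1.183/(1.183 + 0.1519) = 0.886.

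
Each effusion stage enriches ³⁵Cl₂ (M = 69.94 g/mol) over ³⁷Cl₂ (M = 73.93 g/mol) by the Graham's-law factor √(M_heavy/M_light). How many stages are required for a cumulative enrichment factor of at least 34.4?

128

Per stage α = (73.93/69.94)^(1/2) = 1.05705^0.5, giving ln α = 0.02774.
Need α^N ≥ 34.4 ⇒ N ≥ ln(34.4) / ln α = 3.538 / 0.02774 = 127.54.
So at least 128 stages are needed.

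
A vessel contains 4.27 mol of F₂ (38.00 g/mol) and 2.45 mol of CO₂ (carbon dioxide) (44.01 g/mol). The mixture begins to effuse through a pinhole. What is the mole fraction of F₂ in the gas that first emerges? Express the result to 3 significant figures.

0.652

Rate_i ∝ x_i/√M_i (Graham's law weighted by mole fraction), so the effusate composition follows n_i/√M_i.
Mole fraction of F₂ in the effusate = (n_F₂/√M_F₂) / (n_F₂/√M_F₂ + n_CO₂/√M_CO₂)
= (4.27/√38.00) / (4.27/√38.00 + 2.45/√44.01) = 0.6927/(0.6927 + 0.3693) = 0.652.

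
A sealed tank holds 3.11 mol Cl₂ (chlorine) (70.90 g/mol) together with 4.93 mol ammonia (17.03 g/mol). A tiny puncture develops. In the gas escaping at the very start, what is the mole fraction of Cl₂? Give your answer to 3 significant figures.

Each component's effusion rate ∝ (its partial pressure)·(1/√M) ∝ n_i/√M_i.
So x_Cl₂ in the escaping gas = (n_Cl₂/√M_Cl₂) / Σ(n_i/√M_i)
= (3.11/√70.90) / (3.11/√70.90 + 4.93/√17.03) = 0.3693/(0.3693 + 1.195) = 0.236.

0.236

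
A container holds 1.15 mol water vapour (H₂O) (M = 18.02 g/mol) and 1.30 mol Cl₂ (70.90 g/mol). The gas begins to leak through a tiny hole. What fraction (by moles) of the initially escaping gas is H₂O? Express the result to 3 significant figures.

0.637

The effusion rate of species i is ∝ p_i/√M_i ∝ n_i/√M_i.
Mole fraction of H₂O in the effusate = (n_H₂O/√M_H₂O) / (n_H₂O/√M_H₂O + n_Cl₂/√M_Cl₂)
= (1.15/√18.02) / (1.15/√18.02 + 1.30/√70.90) = 0.2709/(0.2709 + 0.1544) = 0.637.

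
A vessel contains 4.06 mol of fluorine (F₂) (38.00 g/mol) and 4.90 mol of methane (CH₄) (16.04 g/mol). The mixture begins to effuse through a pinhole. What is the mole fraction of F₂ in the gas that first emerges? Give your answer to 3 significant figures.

0.350

Effusion rate of each component ∝ n_i/√M_i (partial pressure × 1/√M).
So x_F₂ in the escaping gas = (n_F₂/√M_F₂) / Σ(n_i/√M_i)
= (4.06/√38.00) / (4.06/√38.00 + 4.90/√16.04) = 0.6586/(0.6586 + 1.223) = 0.350.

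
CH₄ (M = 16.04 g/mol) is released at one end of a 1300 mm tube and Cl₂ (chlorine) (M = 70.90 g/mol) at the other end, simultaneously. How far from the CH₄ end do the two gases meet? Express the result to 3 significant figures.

881 mm

In equal time, each gas travels a distance ∝ its rate ∝ 1/√M, so d_CH₄/d_Cl₂ = √(M_Cl₂/M_CH₄) = √(70.90/16.04) = 2.102.
With d_CH₄ + d_Cl₂ = 1300 mm, d_Cl₂ = 1300/(1 + 2.102) = 419.0 mm.
d_CH₄ = 1300 − 419.0 = 881 mm.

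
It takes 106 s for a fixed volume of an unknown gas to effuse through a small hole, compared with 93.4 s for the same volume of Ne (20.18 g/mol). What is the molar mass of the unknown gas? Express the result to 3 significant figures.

26.0 g/mol

Graham's law gives t_X/t_Ne = √(M_X/M_Ne).
106/93.4 = 1.135 = √(M_X/20.18)
M_X = 20.18 × 1.135² = 20.18 × 1.288 = 26.0 g/mol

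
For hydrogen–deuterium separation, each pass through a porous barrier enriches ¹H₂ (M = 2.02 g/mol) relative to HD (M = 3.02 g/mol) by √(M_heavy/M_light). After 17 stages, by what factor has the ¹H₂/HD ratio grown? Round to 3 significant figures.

Each stage multiplies the ratio by α = √(3.02/2.02), so after 17 stages the overall factor is α^17 = (3.02/2.02)^(17/2).
= 1.49505^(17/2) = 30.5.

30.5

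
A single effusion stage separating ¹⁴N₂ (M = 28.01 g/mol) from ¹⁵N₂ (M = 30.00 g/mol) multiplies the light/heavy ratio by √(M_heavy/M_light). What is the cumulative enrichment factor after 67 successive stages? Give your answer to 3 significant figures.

9.97

After 67 stages the ratio has grown by (√(30.00/28.01))^67 = (30.00/28.01)^(67/2).
= 1.07105^(67/2) = 9.97.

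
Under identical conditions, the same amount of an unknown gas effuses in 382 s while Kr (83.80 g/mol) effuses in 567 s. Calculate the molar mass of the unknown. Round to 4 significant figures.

Graham's law gives t_X/t_Kr = √(M_X/M_Kr).
382/567 = 0.6737 = √(M_X/83.80)
M_X = 83.80 × 0.6737² = 83.80 × 0.4539 = 38.04 g/mol

38.04 g/mol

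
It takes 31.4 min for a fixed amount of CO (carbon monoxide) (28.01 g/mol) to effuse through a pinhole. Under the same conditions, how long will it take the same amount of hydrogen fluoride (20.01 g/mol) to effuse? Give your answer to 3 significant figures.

26.5 min

Graham's law gives t_HF/t_CO = √(M_HF/M_CO) = √(20.01/28.01) = √0.7144 = 0.8452.
So the time for HF is 31.4 × 0.8452 = 26.5 min.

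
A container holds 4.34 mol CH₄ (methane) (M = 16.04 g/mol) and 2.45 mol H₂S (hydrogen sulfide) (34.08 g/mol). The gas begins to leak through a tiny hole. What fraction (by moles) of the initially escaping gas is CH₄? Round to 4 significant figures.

0.7208

Effusion rate of each component ∝ n_i/√M_i (partial pressure × 1/√M).
Mole fraction of CH₄ in the effusate = (n_CH₄/√M_CH₄) / (n_CH₄/√M_CH₄ + n_H₂S/√M_H₂S)
= (4.34/√16.04) / (4.34/√16.04 + 2.45/√34.08) = 1.084/(1.084 + 0.4197) = 0.7208.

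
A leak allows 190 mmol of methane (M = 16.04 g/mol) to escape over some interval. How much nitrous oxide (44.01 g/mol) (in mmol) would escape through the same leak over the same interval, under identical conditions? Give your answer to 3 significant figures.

Graham's law gives rate_N₂O/rate_CH₄ = √(M_CH₄/M_N₂O) = √(16.04/44.01) = √0.3645 = 0.6037.
So the amount for N₂O is 190 × 0.6037 = 115 mmol.

115 mmol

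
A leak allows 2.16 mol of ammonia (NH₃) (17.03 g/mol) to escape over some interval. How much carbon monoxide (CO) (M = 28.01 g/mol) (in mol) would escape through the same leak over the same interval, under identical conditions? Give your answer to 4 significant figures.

From Graham's law, rate_CO/rate_NH₃ = √(M_NH₃/M_CO) = √(17.03/28.01) = √0.6080 = 0.7797.
So the amount for CO is 2.16 × 0.7797 = 1.684 mol.

1.684 mol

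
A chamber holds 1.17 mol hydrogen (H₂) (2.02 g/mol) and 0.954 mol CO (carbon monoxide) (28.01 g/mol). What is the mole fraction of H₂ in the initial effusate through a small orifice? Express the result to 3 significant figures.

Each component's effusion rate ∝ (its partial pressure)·(1/√M) ∝ n_i/√M_i.
Mole fraction of H₂ in the effusate = (n_H₂/√M_H₂) / (n_H₂/√M_H₂ + n_CO/√M_CO)
= (1.17/√2.02) / (1.17/√2.02 + 0.954/√28.01) = 0.8232/(0.8232 + 0.1803) = 0.820.

0.820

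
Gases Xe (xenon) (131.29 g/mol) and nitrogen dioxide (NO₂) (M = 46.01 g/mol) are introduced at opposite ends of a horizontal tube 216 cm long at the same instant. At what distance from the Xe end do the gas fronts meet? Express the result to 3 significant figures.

Distances travelled in equal time are proportional to diffusion rates, so d_Xe/d_NO₂ = √(M_NO₂/M_Xe) = √(46.01/131.29) = 0.5920.
With d_Xe + d_NO₂ = 216 cm, d_NO₂ = 216/(1 + 0.5920) = 135.7 cm.
d_Xe = 216 − 135.7 = 80.3 cm.

80.3 cm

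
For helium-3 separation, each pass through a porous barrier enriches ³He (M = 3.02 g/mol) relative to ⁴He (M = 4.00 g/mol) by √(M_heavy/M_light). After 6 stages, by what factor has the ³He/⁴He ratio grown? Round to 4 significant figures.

2.324

After 6 stages the ratio has grown by (√(4.00/3.02))^6 = (4.00/3.02)^(6/2).
= 1.32450^3 = 2.324.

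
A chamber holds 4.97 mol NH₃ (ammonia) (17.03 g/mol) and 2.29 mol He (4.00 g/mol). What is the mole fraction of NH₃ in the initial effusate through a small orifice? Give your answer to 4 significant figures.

Rate_i ∝ x_i/√M_i (Graham's law weighted by mole fraction), so the effusate composition follows n_i/√M_i.
x_NH₃(eff) = (n_NH₃/√M_NH₃) / (n_NH₃/√M_NH₃ + n_He/√M_He)
= (4.97/√17.03) / (4.97/√17.03 + 2.29/√4.00) = 1.204/(1.204 + 1.145) = 0.5126.

0.5126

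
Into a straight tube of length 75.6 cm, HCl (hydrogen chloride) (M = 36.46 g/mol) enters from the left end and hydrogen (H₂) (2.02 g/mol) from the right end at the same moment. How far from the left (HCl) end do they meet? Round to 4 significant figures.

14.40 cm

In equal time, each gas travels a distance ∝ its rate ∝ 1/√M, so d_HCl/d_H₂ = √(M_H₂/M_HCl) = √(2.02/36.46) = 0.2354.
With d_HCl + d_H₂ = 75.6 cm, d_H₂ = 75.6/(1 + 0.2354) = 61.20 cm.
d_HCl = 75.6 − 61.20 = 14.40 cm.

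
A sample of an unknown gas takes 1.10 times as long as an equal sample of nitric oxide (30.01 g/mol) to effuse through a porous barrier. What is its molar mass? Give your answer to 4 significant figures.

36.31 g/mol

Using Graham's law: t_X/t_NO = √(M_X/M_NO).
1.10 = √(M_X/30.01)
M_X = 30.01 × 1.10² = 30.01 × 1.210 = 36.31 g/mol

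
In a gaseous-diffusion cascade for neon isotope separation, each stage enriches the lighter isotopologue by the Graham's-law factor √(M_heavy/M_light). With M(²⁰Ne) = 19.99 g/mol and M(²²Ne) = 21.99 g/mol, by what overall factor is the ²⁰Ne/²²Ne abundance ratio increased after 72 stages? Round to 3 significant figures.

The single-stage factor is √(M_heavy/M_light), so 72 stages give [√(21.99/19.99)]^72 = (21.99/19.99)^(72/2).
= 1.10005^36 = 31.0.

31.0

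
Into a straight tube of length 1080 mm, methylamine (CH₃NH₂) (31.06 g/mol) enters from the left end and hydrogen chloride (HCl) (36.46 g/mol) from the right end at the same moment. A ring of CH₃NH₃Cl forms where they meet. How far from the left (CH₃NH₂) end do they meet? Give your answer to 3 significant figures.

Graham's law gives d_CH₃NH₂/d_HCl = rate_CH₃NH₂/rate_HCl = √(M_HCl/M_CH₃NH₂) = √(36.46/31.06) = 1.083.
With d_CH₃NH₂ + d_HCl = 1080 mm, d_HCl = 1080/(1 + 1.083) = 518.4 mm.
d_CH₃NH₂ = 1080 − 518.4 = 562 mm.

562 mm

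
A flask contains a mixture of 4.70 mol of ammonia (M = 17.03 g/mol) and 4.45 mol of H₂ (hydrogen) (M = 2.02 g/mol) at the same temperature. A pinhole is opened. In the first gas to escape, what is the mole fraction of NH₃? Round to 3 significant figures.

0.267

Rate_i ∝ x_i/√M_i (Graham's law weighted by mole fraction), so the effusate composition follows n_i/√M_i.
x_NH₃(eff) = (n_NH₃/√M_NH₃) / (n_NH₃/√M_NH₃ + n_H₂/√M_H₂)
= (4.70/√17.03) / (4.70/√17.03 + 4.45/√2.02) = 1.139/(1.139 + 3.131) = 0.267.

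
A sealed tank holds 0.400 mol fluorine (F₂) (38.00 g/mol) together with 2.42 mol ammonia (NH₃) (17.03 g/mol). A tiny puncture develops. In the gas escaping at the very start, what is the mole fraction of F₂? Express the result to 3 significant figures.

Rate_i ∝ x_i/√M_i (Graham's law weighted by mole fraction), so the effusate composition follows n_i/√M_i.
Mole fraction of F₂ in the effusate = (n_F₂/√M_F₂) / (n_F₂/√M_F₂ + n_NH₃/√M_NH₃)
= (0.400/√38.00) / (0.400/√38.00 + 2.42/√17.03) = 0.06489/(0.06489 + 0.5864) = 0.0996.

0.0996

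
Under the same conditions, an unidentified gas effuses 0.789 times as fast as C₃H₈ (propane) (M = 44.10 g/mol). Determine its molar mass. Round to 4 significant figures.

Graham's law gives rate_X/rate_C₃H₈ = √(M_C₃H₈/M_X).
0.789 = √(44.10/M_X)
M_X = 44.10 / 0.789² = 44.10 / 0.6225 = 70.84 g/mol

70.84 g/mol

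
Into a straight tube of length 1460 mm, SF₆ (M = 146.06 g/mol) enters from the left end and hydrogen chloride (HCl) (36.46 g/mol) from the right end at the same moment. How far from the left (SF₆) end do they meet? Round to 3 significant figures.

Distances travelled in equal time are proportional to diffusion rates, so d_SF₆/d_HCl = √(M_HCl/M_SF₆) = √(36.46/146.06) = 0.4996.
With d_SF₆ + d_HCl = 1460 mm, d_HCl = 1460/(1 + 0.4996) = 973.6 mm.
d_SF₆ = 1460 − 973.6 = 486 mm.

486 mm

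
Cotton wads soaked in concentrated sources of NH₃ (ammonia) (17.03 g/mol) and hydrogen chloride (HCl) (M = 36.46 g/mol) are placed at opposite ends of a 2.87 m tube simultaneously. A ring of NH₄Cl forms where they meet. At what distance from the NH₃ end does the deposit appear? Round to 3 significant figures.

Distances travelled in equal time are proportional to diffusion rates, so d_NH₃/d_HCl = √(M_HCl/M_NH₃) = √(36.46/17.03) = 1.463.
With d_NH₃ + d_HCl = 2.87 m, d_HCl = 2.87/(1 + 1.463) = 1.165 m.
d_NH₃ = 2.87 − 1.165 = 1.70 m.

1.70 m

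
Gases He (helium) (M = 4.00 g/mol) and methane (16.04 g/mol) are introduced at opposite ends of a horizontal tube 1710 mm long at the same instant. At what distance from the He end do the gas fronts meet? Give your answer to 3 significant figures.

1140 mm

The fronts meet when d_He + d_CH₄ = L with d_He/d_CH₄ = √(M_CH₄/M_He) (Graham's law). Here √(M_CH₄/M_He) = √(16.04/4.00) = 2.002.
With d_He + d_CH₄ = 1710 mm, d_CH₄ = 1710/(1 + 2.002) = 569.5 mm.
d_He = 1710 − 569.5 = 1140 mm.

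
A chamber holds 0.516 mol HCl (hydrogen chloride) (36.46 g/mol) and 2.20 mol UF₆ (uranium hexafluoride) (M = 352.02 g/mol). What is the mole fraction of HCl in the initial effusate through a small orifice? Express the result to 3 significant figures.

0.422

Each component's effusion rate ∝ (its partial pressure)·(1/√M) ∝ n_i/√M_i.
So x_HCl in the escaping gas = (n_HCl/√M_HCl) / Σ(n_i/√M_i)
= (0.516/√36.46) / (0.516/√36.46 + 2.20/√352.02) = 0.08546/(0.08546 + 0.1173) = 0.422.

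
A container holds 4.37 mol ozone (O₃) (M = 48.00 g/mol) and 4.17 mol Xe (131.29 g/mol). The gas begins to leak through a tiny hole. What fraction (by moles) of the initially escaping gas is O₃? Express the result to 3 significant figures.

Effusion rate of each component ∝ n_i/√M_i (partial pressure × 1/√M).
x_O₃(eff) = (n_O₃/√M_O₃) / (n_O₃/√M_O₃ + n_Xe/√M_Xe)
= (4.37/√48.00) / (4.37/√48.00 + 4.17/√131.29) = 0.6308/(0.6308 + 0.3639) = 0.634.

0.634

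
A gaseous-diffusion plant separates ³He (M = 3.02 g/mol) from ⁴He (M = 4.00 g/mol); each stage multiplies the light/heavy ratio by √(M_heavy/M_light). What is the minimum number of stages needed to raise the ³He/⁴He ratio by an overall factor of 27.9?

Single-stage factor α = √(4.00/3.02), so ln α = ½ ln(1.32450) = 0.1405.
Need α^N ≥ 27.9 ⇒ N ≥ ln(27.9) / ln α = 3.329 / 0.1405 = 23.69.
So at least 24 stages are needed.

24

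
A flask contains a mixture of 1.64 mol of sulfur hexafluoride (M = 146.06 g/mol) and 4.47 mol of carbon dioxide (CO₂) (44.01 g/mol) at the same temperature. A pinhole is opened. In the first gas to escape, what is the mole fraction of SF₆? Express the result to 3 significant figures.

Effusion rate of each component ∝ n_i/√M_i (partial pressure × 1/√M).
Mole fraction of SF₆ in the effusate = (n_SF₆/√M_SF₆) / (n_SF₆/√M_SF₆ + n_CO₂/√M_CO₂)
= (1.64/√146.06) / (1.64/√146.06 + 4.47/√44.01) = 0.1357/(0.1357 + 0.6738) = 0.168.

0.168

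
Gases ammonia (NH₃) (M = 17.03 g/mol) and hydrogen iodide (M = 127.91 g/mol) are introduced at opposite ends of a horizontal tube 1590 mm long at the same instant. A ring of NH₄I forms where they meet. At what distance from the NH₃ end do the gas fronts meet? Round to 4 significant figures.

The fronts meet when d_NH₃ + d_HI = L with d_NH₃/d_HI = √(M_HI/M_NH₃) (Graham's law). Here √(M_HI/M_NH₃) = √(127.91/17.03) = 2.741.
With d_NH₃ + d_HI = 1590 mm, d_HI = 1590/(1 + 2.741) = 425.1 mm.
d_NH₃ = 1590 − 425.1 = 1165 mm.

1165 mm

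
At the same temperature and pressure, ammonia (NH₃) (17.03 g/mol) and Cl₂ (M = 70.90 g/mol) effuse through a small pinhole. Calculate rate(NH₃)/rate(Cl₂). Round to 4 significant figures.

Graham's law gives rate_NH₃/rate_Cl₂ = √(M_Cl₂/M_NH₃) = √(70.90/17.03) = √4.163 = 2.040.

2.040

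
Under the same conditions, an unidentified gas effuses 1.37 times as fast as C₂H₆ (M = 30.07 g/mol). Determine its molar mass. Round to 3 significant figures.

By Graham's law, rate_X/rate_C₂H₆ = √(M_C₂H₆/M_X).
1.37 = √(30.07/M_X)
M_X = 30.07 / 1.37² = 30.07 / 1.877 = 16.0 g/mol

16.0 g/mol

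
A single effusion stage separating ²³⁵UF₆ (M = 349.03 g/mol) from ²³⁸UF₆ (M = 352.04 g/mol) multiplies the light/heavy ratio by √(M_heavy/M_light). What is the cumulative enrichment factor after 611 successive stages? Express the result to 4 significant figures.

13.78

The single-stage factor is √(M_heavy/M_light), so 611 stages give [√(352.04/349.03)]^611 = (352.04/349.03)^(611/2).
= 1.00862^(611/2) = 13.78.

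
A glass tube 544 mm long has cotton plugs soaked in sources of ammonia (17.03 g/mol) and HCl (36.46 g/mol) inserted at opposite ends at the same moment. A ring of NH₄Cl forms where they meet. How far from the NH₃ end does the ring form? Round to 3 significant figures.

In equal time, each gas travels a distance ∝ its rate ∝ 1/√M, so d_NH₃/d_HCl = √(M_HCl/M_NH₃) = √(36.46/17.03) = 1.463.
With d_NH₃ + d_HCl = 544 mm, d_HCl = 544/(1 + 1.463) = 220.9 mm.
d_NH₃ = 544 − 220.9 = 323 mm.

323 mm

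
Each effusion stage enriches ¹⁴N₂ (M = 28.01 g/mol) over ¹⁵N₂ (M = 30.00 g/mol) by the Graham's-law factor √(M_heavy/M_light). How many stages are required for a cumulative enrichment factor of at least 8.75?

64

Single-stage factor α = √(30.00/28.01), so ln α = ½ ln(1.07105) = 0.03432.
Need α^N ≥ 8.75 ⇒ N ≥ ln(8.75) / ln α = 2.169 / 0.03432 = 63.20.
So at least 64 stages are needed.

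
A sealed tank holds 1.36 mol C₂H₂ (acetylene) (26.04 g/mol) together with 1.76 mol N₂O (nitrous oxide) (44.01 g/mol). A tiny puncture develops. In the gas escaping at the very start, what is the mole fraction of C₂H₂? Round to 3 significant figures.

0.501

Effusion rate of each component ∝ n_i/√M_i (partial pressure × 1/√M).
x_C₂H₂(eff) = (n_C₂H₂/√M_C₂H₂) / (n_C₂H₂/√M_C₂H₂ + n_N₂O/√M_N₂O)
= (1.36/√26.04) / (1.36/√26.04 + 1.76/√44.01) = 0.2665/(0.2665 + 0.2653) = 0.501.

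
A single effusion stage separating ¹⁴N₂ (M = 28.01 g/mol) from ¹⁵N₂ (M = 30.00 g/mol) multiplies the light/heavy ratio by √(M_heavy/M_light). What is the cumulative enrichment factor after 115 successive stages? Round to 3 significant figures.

51.8

After 115 stages the ratio has grown by (√(30.00/28.01))^115 = (30.00/28.01)^(115/2).
= 1.07105^(115/2) = 51.8.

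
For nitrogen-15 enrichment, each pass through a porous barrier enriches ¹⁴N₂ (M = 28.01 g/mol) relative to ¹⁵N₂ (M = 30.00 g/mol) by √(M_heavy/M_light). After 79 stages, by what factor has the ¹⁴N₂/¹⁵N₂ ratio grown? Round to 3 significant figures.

Overall factor = α^79 with α = √(30.00/28.01), i.e. (30.00/28.01)^(79/2).
= 1.07105^(79/2) = 15.0.

15.0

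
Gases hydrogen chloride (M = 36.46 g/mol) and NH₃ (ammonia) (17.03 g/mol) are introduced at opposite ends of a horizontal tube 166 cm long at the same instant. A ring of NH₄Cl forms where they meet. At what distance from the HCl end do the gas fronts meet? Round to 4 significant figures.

67.39 cm

Distances travelled in equal time are proportional to diffusion rates, so d_HCl/d_NH₃ = √(M_NH₃/M_HCl) = √(17.03/36.46) = 0.6834.
With d_HCl + d_NH₃ = 166 cm, d_NH₃ = 166/(1 + 0.6834) = 98.61 cm.
d_HCl = 166 − 98.61 = 67.39 cm.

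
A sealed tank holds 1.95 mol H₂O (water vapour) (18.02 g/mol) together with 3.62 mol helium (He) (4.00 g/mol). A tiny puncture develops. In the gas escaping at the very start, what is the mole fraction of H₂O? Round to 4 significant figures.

Each component's effusion rate ∝ (its partial pressure)·(1/√M) ∝ n_i/√M_i.
x_H₂O(eff) = (n_H₂O/√M_H₂O) / (n_H₂O/√M_H₂O + n_He/√M_He)
= (1.95/√18.02) / (1.95/√18.02 + 3.62/√4.00) = 0.4594/(0.4594 + 1.810) = 0.2024.

0.2024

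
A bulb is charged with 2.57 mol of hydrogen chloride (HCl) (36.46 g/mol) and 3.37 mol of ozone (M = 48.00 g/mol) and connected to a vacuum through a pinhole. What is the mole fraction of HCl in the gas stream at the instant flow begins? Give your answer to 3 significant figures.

Each component's effusion rate ∝ (its partial pressure)·(1/√M) ∝ n_i/√M_i.
Mole fraction of HCl in the effusate = (n_HCl/√M_HCl) / (n_HCl/√M_HCl + n_O₃/√M_O₃)
= (2.57/√36.46) / (2.57/√36.46 + 3.37/√48.00) = 0.4256/(0.4256 + 0.4864) = 0.467.

0.467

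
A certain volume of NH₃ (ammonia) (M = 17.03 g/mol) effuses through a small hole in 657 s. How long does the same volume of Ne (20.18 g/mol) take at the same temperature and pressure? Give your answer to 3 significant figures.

715 s

Using Graham's law: t_Ne/t_NH₃ = √(M_Ne/M_NH₃) = √(20.18/17.03) = √1.185 = 1.089.
So the time for Ne is 657 × 1.089 = 715 s.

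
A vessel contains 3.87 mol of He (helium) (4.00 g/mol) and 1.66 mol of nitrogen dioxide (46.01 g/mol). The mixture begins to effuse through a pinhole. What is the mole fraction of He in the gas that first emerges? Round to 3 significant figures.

Rate_i ∝ x_i/√M_i (Graham's law weighted by mole fraction), so the effusate composition follows n_i/√M_i.
So x_He in the escaping gas = (n_He/√M_He) / Σ(n_i/√M_i)
= (3.87/√4.00) / (3.87/√4.00 + 1.66/√46.01) = 1.935/(1.935 + 0.2447) = 0.888.

0.888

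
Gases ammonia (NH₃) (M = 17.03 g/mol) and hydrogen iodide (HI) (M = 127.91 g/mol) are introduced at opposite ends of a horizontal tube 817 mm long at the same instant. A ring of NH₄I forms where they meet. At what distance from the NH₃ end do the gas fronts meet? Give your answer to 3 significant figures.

The fronts meet when d_NH₃ + d_HI = L with d_NH₃/d_HI = √(M_HI/M_NH₃) (Graham's law). Here √(M_HI/M_NH₃) = √(127.91/17.03) = 2.741.
With d_NH₃ + d_HI = 817 mm, d_HI = 817/(1 + 2.741) = 218.4 mm.
d_NH₃ = 817 − 218.4 = 599 mm.

599 mm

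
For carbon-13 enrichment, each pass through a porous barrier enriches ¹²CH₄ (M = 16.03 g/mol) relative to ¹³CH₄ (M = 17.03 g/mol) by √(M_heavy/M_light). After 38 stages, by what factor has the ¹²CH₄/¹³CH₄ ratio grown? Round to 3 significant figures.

3.16

The single-stage factor is √(M_heavy/M_light), so 38 stages give [√(17.03/16.03)]^38 = (17.03/16.03)^(38/2).
= 1.06238^19 = 3.16.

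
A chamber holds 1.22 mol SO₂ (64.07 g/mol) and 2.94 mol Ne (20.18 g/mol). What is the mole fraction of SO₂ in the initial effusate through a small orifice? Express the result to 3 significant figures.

Rate_i ∝ x_i/√M_i (Graham's law weighted by mole fraction), so the effusate composition follows n_i/√M_i.
x_SO₂(eff) = (n_SO₂/√M_SO₂) / (n_SO₂/√M_SO₂ + n_Ne/√M_Ne)
= (1.22/√64.07) / (1.22/√64.07 + 2.94/√20.18) = 0.1524/(0.1524 + 0.6545) = 0.189.

0.189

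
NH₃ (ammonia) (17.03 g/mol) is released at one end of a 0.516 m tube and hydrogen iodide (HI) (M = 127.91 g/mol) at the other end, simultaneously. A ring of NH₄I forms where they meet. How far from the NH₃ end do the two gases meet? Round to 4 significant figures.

0.3781 m

Distances travelled in equal time are proportional to diffusion rates, so d_NH₃/d_HI = √(M_HI/M_NH₃) = √(127.91/17.03) = 2.741.
With d_NH₃ + d_HI = 0.516 m, d_HI = 0.516/(1 + 2.741) = 0.1379 m.
d_NH₃ = 0.516 − 0.1379 = 0.3781 m.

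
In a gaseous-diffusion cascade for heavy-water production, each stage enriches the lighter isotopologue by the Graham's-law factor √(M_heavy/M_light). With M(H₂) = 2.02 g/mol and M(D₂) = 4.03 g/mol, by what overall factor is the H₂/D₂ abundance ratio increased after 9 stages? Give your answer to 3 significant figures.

The single-stage factor is √(M_heavy/M_light), so 9 stages give [√(4.03/2.02)]^9 = (4.03/2.02)^(9/2).
= 1.99505^(9/2) = 22.4.

22.4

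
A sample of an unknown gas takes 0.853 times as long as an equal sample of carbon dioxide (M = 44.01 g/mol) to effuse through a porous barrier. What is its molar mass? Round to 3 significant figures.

32.0 g/mol

By Graham's law, t_X/t_CO₂ = √(M_X/M_CO₂).
0.853 = √(M_X/44.01)
M_X = 44.01 × 0.853² = 44.01 × 0.7276 = 32.0 g/mol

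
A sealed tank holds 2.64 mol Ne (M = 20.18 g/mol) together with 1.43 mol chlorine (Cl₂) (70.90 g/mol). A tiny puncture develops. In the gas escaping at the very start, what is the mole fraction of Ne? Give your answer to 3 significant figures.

Each component's effusion rate ∝ (its partial pressure)·(1/√M) ∝ n_i/√M_i.
So x_Ne in the escaping gas = (n_Ne/√M_Ne) / Σ(n_i/√M_i)
= (2.64/√20.18) / (2.64/√20.18 + 1.43/√70.90) = 0.5877/(0.5877 + 0.1698) = 0.776.

0.776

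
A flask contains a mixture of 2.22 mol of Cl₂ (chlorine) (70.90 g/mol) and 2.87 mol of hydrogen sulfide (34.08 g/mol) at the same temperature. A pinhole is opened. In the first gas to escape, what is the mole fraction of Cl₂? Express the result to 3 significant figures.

0.349

Each component's effusion rate ∝ (its partial pressure)·(1/√M) ∝ n_i/√M_i.
x_Cl₂(eff) = (n_Cl₂/√M_Cl₂) / (n_Cl₂/√M_Cl₂ + n_H₂S/√M_H₂S)
= (2.22/√70.90) / (2.22/√70.90 + 2.87/√34.08) = 0.2637/(0.2637 + 0.4916) = 0.349.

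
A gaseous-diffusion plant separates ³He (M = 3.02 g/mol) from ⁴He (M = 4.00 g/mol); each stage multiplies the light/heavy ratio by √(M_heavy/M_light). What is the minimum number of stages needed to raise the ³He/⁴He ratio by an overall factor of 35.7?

With α = √(4.00/3.02) per stage, ln α = ½ ln(1.32450) = 0.1405.
Need α^N ≥ 35.7 ⇒ N ≥ ln(35.7) / ln α = 3.575 / 0.1405 = 25.44.
Minimum whole number of stages: N = 26.

26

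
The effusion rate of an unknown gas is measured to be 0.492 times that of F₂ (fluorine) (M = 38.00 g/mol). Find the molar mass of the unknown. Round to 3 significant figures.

157 g/mol

Since effusion rate ∝ 1/√M, rate_X/rate_F₂ = √(M_F₂/M_X).
0.492 = √(38.00/M_X)
M_X = 38.00 / 0.492² = 38.00 / 0.2421 = 157 g/mol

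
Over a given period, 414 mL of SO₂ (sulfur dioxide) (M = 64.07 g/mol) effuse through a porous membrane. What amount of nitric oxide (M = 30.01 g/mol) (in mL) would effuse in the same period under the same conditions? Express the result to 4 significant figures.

604.9 mL

Using Graham's law: rate_NO/rate_SO₂ = √(M_SO₂/M_NO) = √(64.07/30.01) = √2.135 = 1.461.
So the volume for NO is 414 × 1.461 = 604.9 mL.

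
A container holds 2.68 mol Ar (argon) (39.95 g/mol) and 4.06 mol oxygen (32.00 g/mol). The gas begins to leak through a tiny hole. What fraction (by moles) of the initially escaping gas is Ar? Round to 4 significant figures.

0.3714

Rate_i ∝ x_i/√M_i (Graham's law weighted by mole fraction), so the effusate composition follows n_i/√M_i.
x_Ar(eff) = (n_Ar/√M_Ar) / (n_Ar/√M_Ar + n_O₂/√M_O₂)
= (2.68/√39.95) / (2.68/√39.95 + 4.06/√32.00) = 0.4240/(0.4240 + 0.7177) = 0.3714.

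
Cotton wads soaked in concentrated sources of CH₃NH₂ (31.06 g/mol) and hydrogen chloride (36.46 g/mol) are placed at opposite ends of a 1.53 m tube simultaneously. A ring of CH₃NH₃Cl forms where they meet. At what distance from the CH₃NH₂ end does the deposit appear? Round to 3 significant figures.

Distances travelled in equal time are proportional to diffusion rates, so d_CH₃NH₂/d_HCl = √(M_HCl/M_CH₃NH₂) = √(36.46/31.06) = 1.083.
With d_CH₃NH₂ + d_HCl = 1.53 m, d_HCl = 1.53/(1 + 1.083) = 0.7344 m.
d_CH₃NH₂ = 1.53 − 0.7344 = 0.796 m.

0.796 m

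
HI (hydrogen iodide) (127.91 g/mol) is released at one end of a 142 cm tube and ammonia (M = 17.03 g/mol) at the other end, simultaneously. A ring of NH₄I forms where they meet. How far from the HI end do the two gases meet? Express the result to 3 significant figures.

In equal time, each gas travels a distance ∝ its rate ∝ 1/√M, so d_HI/d_NH₃ = √(M_NH₃/M_HI) = √(17.03/127.91) = 0.3649.
With d_HI + d_NH₃ = 142 cm, d_NH₃ = 142/(1 + 0.3649) = 104.0 cm.
d_HI = 142 − 104.0 = 38.0 cm.

38.0 cm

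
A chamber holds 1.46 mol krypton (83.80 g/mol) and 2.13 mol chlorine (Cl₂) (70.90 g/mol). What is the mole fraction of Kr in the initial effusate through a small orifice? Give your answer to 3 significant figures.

0.387

Each component's effusion rate ∝ (its partial pressure)·(1/√M) ∝ n_i/√M_i.
x_Kr(eff) = (n_Kr/√M_Kr) / (n_Kr/√M_Kr + n_Cl₂/√M_Cl₂)
= (1.46/√83.80) / (1.46/√83.80 + 2.13/√70.90) = 0.1595/(0.1595 + 0.2530) = 0.387.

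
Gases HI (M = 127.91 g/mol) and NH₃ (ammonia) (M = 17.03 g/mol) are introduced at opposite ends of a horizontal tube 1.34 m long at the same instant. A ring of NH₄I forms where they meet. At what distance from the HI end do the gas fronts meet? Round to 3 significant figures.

0.358 m

In equal time, each gas travels a distance ∝ its rate ∝ 1/√M, so d_HI/d_NH₃ = √(M_NH₃/M_HI) = √(17.03/127.91) = 0.3649.
With d_HI + d_NH₃ = 1.34 m, d_NH₃ = 1.34/(1 + 0.3649) = 0.9818 m.
d_HI = 1.34 − 0.9818 = 0.358 m.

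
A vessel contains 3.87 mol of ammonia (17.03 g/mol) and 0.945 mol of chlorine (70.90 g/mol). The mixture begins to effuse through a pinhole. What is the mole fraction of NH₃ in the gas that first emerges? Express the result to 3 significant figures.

The effusion rate of species i is ∝ p_i/√M_i ∝ n_i/√M_i.
So x_NH₃ in the escaping gas = (n_NH₃/√M_NH₃) / Σ(n_i/√M_i)
= (3.87/√17.03) / (3.87/√17.03 + 0.945/√70.90) = 0.9378/(0.9378 + 0.1122) = 0.893.

0.893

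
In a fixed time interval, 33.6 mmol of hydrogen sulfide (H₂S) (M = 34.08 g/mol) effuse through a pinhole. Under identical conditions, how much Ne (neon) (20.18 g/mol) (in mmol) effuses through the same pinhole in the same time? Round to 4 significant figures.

43.66 mmol

By Graham's law, rate_Ne/rate_H₂S = √(M_H₂S/M_Ne) = √(34.08/20.18) = √1.689 = 1.300.
So the amount for Ne is 33.6 × 1.300 = 43.66 mmol.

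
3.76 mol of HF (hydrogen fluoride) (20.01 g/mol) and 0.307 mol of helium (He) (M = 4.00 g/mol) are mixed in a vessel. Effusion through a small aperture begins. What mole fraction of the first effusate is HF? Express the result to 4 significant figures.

0.8456

The effusion rate of species i is ∝ p_i/√M_i ∝ n_i/√M_i.
Mole fraction of HF in the effusate = (n_HF/√M_HF) / (n_HF/√M_HF + n_He/√M_He)
= (3.76/√20.01) / (3.76/√20.01 + 0.307/√4.00) = 0.8406/(0.8406 + 0.1535) = 0.8456.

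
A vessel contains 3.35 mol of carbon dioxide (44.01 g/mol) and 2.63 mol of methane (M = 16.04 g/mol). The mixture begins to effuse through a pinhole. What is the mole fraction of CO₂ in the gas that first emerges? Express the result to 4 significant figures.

0.4347

Effusion rate of each component ∝ n_i/√M_i (partial pressure × 1/√M).
So x_CO₂ in the escaping gas = (n_CO₂/√M_CO₂) / Σ(n_i/√M_i)
= (3.35/√44.01) / (3.35/√44.01 + 2.63/√16.04) = 0.5050/(0.5050 + 0.6567) = 0.4347.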